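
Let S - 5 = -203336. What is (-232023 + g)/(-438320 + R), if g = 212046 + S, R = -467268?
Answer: 55827/226397 ≈ 0.24659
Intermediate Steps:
S = -203331 (S = 5 - 203336 = -203331)
g = 8715 (g = 212046 - 203331 = 8715)
(-232023 + g)/(-438320 + R) = (-232023 + 8715)/(-438320 - 467268) = -223308/(-905588) = -223308*(-1/905588) = 55827/226397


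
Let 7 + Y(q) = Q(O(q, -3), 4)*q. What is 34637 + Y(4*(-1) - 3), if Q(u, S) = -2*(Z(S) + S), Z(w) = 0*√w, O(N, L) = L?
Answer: 34686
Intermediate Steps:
Z(w) = 0
Q(u, S) = -2*S (Q(u, S) = -2*(0 + S) = -2*S)
Y(q) = -7 - 8*q (Y(q) = -7 + (-2*4)*q = -7 - 8*q)
34637 + Y(4*(-1) - 3) = 34637 + (-7 - 8*(4*(-1) - 3)) = 34637 + (-7 - 8*(-4 - 3)) = 34637 + (-7 - 8*(-7)) = 34637 + (-7 + 56) = 34637 + 49 = 34686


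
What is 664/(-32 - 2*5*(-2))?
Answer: -166/3 ≈ -55.333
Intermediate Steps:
664/(-32 - 2*5*(-2)) = 664/(-32 - 10*(-2)) = 664/(-32 + 20) = 664/(-12) = 664*(-1/12) = -166/3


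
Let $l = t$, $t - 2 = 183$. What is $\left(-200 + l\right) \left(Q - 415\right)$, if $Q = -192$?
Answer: $9105$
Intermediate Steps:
$t = 185$ ($t = 2 + 183 = 185$)
$l = 185$
$\left(-200 + l\right) \left(Q - 415\right) = \left(-200 + 185\right) \left(-192 - 415\right) = \left(-15\right) \left(-607\right) = 9105$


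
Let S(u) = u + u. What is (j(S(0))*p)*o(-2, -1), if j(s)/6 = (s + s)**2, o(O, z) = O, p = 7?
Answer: 0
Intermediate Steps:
S(u) = 2*u
j(s) = 24*s**2 (j(s) = 6*(s + s)**2 = 6*(2*s)**2 = 6*(4*s**2) = 24*s**2)
(j(S(0))*p)*o(-2, -1) = ((24*(2*0)**2)*7)*(-2) = ((24*0**2)*7)*(-2) = ((24*0)*7)*(-2) = (0*7)*(-2) = 0*(-2) = 0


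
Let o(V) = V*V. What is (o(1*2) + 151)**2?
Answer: 24025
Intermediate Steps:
o(V) = V**2
(o(1*2) + 151)**2 = ((1*2)**2 + 151)**2 = (2**2 + 151)**2 = (4 + 151)**2 = 155**2 = 24025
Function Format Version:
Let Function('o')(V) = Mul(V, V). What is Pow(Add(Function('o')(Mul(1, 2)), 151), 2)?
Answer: 24025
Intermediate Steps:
Function('o')(V) = Pow(V, 2)
Pow(Add(Function('o')(Mul(1, 2)), 151), 2) = Pow(Add(Pow(Mul(1, 2), 2), 151), 2) = Pow(Add(Pow(2, 2), 151), 2) = Pow(Add(4, 151), 2) = Pow(155, 2) = 24025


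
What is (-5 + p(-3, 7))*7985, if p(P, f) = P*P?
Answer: 31940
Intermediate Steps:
p(P, f) = P**2
(-5 + p(-3, 7))*7985 = (-5 + (-3)**2)*7985 = (-5 + 9)*7985 = 4*7985 = 31940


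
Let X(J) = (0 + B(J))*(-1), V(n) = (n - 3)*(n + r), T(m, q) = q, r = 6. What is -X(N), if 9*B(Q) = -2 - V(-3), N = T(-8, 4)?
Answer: 16/9 ≈ 1.7778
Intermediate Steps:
N = 4
V(n) = (-3 + n)*(6 + n) (V(n) = (n - 3)*(n + 6) = (-3 + n)*(6 + n))
B(Q) = 16/9 (B(Q) = (-2 - (-18 + (-3)² + 3*(-3)))/9 = (-2 - (-18 + 9 - 9))/9 = (-2 - 1*(-18))/9 = (-2 + 18)/9 = (⅑)*16 = 16/9)
X(J) = -16/9 (X(J) = (0 + 16/9)*(-1) = (16/9)*(-1) = -16/9)
-X(N) = -1*(-16/9) = 16/9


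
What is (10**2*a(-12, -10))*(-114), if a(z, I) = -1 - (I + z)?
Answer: -239400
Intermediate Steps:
a(z, I) = -1 - I - z (a(z, I) = -1 + (-I - z) = -1 - I - z)
(10**2*a(-12, -10))*(-114) = (10**2*(-1 - 1*(-10) - 1*(-12)))*(-114) = (100*(-1 + 10 + 12))*(-114) = (100*21)*(-114) = 2100*(-114) = -239400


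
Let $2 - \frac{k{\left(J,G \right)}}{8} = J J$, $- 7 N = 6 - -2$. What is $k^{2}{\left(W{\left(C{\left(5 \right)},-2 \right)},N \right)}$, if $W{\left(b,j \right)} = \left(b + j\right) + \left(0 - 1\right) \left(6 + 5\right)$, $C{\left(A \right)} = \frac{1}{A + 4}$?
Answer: $\frac{11310747904}{6561} \approx 1.7239 \cdot 10^{6}$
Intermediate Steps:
$C{\left(A \right)} = \frac{1}{4 + A}$
$W{\left(b,j \right)} = -11 + b + j$ ($W{\left(b,j \right)} = \left(b + j\right) - 11 = -11 + b + j$)
$N = - \frac{8}{7}$ ($N = - \frac{6 - -2}{7} = - \frac{6 + 2}{7} = \left(- \frac{1}{7}\right) 8 = - \frac{8}{7} \approx -1.1429$)
$k{\left(J,G \right)} = 16 - 8 J^{2}$ ($k{\left(J,G \right)} = 16 - 8 J J = 16 - 8 J^{2}$)
$k^{2}{\left(W{\left(C{\left(5 \right)},-2 \right)},N \right)} = \left(16 - 8 \left(-11 + \frac{1}{4 + 5} - 2\right)^{2}\right)^{2} = \left(16 - 8 \left(-11 + \frac{1}{9} - 2\right)^{2}\right)^{2} = \left(16 - 8 \left(- \frac{116}{9}\right)^{2}\right)^{2} = \left(16 - \frac{107648}{81}\right)^{2} = \left(- \frac{106352}{81}\right)^{2} = \frac{11310747904}{6561}$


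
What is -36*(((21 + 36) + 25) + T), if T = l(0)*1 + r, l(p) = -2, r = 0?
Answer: -2880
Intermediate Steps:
T = -2 (T = -2*1 + 0 = -2 + 0 = -2)
-36*(((21 + 36) + 25) + T) = -36*(((21 + 36) + 25) - 2) = -36*((57 + 25) - 2) = -36*(82 - 2) = -36*80 = -2880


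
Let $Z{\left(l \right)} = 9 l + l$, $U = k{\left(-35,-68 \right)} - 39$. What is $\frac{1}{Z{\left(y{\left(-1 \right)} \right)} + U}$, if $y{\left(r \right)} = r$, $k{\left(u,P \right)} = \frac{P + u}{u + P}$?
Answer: $- \frac{1}{48} \approx -0.020833$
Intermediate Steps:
$k{\left(u,P \right)} = 1$ ($k{\left(u,P \right)} = \frac{P + u}{P + u} = 1$)
$U = -38$ ($U = 1 - 39 = -38$)
$Z{\left(l \right)} = 10 l$
$\frac{1}{Z{\left(y{\left(-1 \right)} \right)} + U} = \frac{1}{10 \left(-1\right) - 38} = \frac{1}{-10 - 38} = \frac{1}{-48} = - \frac{1}{48}$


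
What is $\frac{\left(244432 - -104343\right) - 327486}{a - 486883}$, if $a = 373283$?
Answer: $- \frac{21289}{113600} \approx -0.1874$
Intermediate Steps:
$\frac{\left(244432 - -104343\right) - 327486}{a - 486883} = \frac{\left(244432 - -104343\right) - 327486}{373283 - 486883} = \frac{\left(244432 + 104343\right) - 327486}{-113600} = \left(348775 - 327486\right) \left(- \frac{1}{113600}\right) = 21289 \left(- \frac{1}{113600}\right) = - \frac{21289}{113600}$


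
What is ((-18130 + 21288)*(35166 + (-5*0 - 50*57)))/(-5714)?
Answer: -51026964/2857 ≈ -17860.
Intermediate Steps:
((-18130 + 21288)*(35166 + (-5*0 - 50*57)))/(-5714) = (3158*(35166 + (0 - 2850)))*(-1/5714) = (3158*(35166 - 2850))*(-1/5714) = (3158*32316)*(-1/5714) = 102053928*(-1/5714) = -51026964/2857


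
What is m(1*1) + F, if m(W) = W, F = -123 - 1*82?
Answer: -204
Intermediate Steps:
F = -205 (F = -123 - 82 = -205)
m(1*1) + F = 1*1 - 205 = 1 - 205 = -204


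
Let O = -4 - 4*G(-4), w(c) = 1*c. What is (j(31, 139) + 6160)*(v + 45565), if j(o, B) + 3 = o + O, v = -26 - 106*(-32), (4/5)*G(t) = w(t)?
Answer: 303567924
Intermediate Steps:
w(c) = c
G(t) = 5*t/4
O = 16 (O = -4 - 5*(-4) = -4 - 4*(-5) = -4 + 20 = 16)
v = 3366 (v = -26 + 3392 = 3366)
j(o, B) = 13 + o (j(o, B) = -3 + (o + 16) = -3 + (16 + o) = 13 + o)
(j(31, 139) + 6160)*(v + 45565) = ((13 + 31) + 6160)*(3366 + 45565) = (44 + 6160)*48931 = 6204*48931 = 303567924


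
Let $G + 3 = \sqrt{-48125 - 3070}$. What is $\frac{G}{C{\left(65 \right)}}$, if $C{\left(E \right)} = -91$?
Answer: $\frac{3}{91} - \frac{i \sqrt{51195}}{91} \approx 0.032967 - 2.4864 i$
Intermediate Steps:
$G = -3 + i \sqrt{51195}$ ($G = -3 + \sqrt{-48125 - 3070} = -3 + \sqrt{-51195} = -3 + i \sqrt{51195} \approx -3.0 + 226.26 i$)
$\frac{G}{C{\left(65 \right)}} = \frac{-3 + i \sqrt{51195}}{-91} = \left(-3 + i \sqrt{51195}\right) \left(- \frac{1}{91}\right) = \frac{3}{91} - \frac{i \sqrt{51195}}{91}$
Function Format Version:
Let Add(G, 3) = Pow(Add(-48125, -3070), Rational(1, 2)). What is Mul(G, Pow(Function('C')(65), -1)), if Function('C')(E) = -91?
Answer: Add(Rational(3, 91), Mul(Rational(-1, 91), I, Pow(51195, Rational(1, 2)))) ≈ Add(0.032967, Mul(-2.4864, I))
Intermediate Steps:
G = Add(-3, Mul(I, Pow(51195, Rational(1, 2)))) (G = Add(-3, Pow(Add(-48125, -3070), Rational(1, 2))) = Add(-3, Pow(-51195, Rational(1, 2))) = Add(-3, Mul(I, Pow(51195, Rational(1, 2)))) ≈ Add(-3.0000, Mul(226.26, I)))
Mul(G, Pow(Function('C')(65), -1)) = Mul(Add(-3, Mul(I, Pow(51195, Rational(1, 2)))), Pow(-91, -1)) = Mul(Add(-3, Mul(I, Pow(51195, Rational(1, 2)))), Rational(-1, 91)) = Add(Rational(3, 91), Mul(Rational(-1, 91), I, Pow(51195, Rational(1, 2))))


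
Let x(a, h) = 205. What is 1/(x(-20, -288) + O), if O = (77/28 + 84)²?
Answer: 16/123689 ≈ 0.00012936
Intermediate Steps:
O = 120409/16 (O = (77*(1/28) + 84)² = (11/4 + 84)² = (347/4)² = 120409/16 ≈ 7525.6)
1/(x(-20, -288) + O) = 1/(205 + 120409/16) = 1/(123689/16) = 16/123689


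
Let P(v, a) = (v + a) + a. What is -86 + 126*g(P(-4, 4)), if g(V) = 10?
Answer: 1174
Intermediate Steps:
P(v, a) = v + 2*a (P(v, a) = (a + v) + a = v + 2*a)
-86 + 126*g(P(-4, 4)) = -86 + 126*10 = -86 + 1260 = 1174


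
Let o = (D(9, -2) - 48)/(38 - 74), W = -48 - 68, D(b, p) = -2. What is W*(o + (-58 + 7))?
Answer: 51794/9 ≈ 5754.9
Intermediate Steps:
W = -116
o = 25/18 (o = (-2 - 48)/(38 - 74) = -50/(-36) = -50*(-1/36) = 25/18 ≈ 1.3889)
W*(o + (-58 + 7)) = -116*(25/18 + (-58 + 7)) = -116*(25/18 - 51) = -116*(-893/18) = 51794/9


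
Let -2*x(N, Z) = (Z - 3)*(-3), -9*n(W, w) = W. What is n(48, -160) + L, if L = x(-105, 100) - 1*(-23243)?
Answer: 140299/6 ≈ 23383.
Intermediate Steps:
n(W, w) = -W/9
x(N, Z) = -9/2 + 3*Z/2 (x(N, Z) = -(Z - 3)*(-3)/2 = -(-3 + Z)*(-3)/2 = -(9 - 3*Z)/2 = -9/2 + 3*Z/2)
L = 46777/2 (L = (-9/2 + (3/2)*100) - 1*(-23243) = (-9/2 + 150) + 23243 = 291/2 + 23243 = 46777/2 ≈ 23389.)
n(48, -160) + L = -⅑*48 + 46777/2 = -16/3 + 46777/2 = 140299/6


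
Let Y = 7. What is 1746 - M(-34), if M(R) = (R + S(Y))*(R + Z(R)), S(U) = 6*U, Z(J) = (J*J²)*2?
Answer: 630882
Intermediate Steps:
Z(J) = 2*J³ (Z(J) = J³*2 = 2*J³)
M(R) = (42 + R)*(R + 2*R³) (M(R) = (R + 6*7)*(R + 2*R³) = (R + 42)*(R + 2*R³) = (42 + R)*(R + 2*R³))
1746 - M(-34) = 1746 - (-34)*(42 - 34 + 2*(-34)³ + 84*(-34)²) = 1746 - (-34)*(42 - 34 + 2*(-39304) + 84*1156) = 1746 - (-34)*(42 - 34 - 78608 + 97104) = 1746 - (-34)*18504 = 1746 - 1*(-629136) = 1746 + 629136 = 630882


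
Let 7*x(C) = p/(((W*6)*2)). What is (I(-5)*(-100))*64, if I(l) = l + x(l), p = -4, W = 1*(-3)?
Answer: 2009600/63 ≈ 31898.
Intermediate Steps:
W = -3
x(C) = 1/63 (x(C) = (-4/(-3*6*2))/7 = (-4/((-18*2)))/7 = (-4/(-36))/7 = (-4*(-1/36))/7 = (⅐)*(⅑) = 1/63)
I(l) = 1/63 + l (I(l) = l + 1/63 = 1/63 + l)
(I(-5)*(-100))*64 = ((1/63 - 5)*(-100))*64 = -314/63*(-100)*64 = (31400/63)*64 = 2009600/63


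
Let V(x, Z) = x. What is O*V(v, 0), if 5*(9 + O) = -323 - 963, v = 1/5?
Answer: -1331/25 ≈ -53.240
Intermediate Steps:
v = 1/5 ≈ 0.20000
O = -1331/5 (O = -9 + (-323 - 963)/5 = -9 + (1/5)*(-1286) = -9 - 1286/5 = -1331/5 ≈ -266.20)
O*V(v, 0) = -1331/5*1/5 = -1331/25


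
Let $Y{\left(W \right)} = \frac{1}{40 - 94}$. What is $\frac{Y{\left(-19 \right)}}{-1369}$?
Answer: $\frac{1}{73926} \approx 1.3527 \cdot 10^{-5}$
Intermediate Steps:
$Y{\left(W \right)} = - \frac{1}{54}$ ($Y{\left(W \right)} = \frac{1}{-54} = - \frac{1}{54}$)
$\frac{Y{\left(-19 \right)}}{-1369} = - \frac{1}{54 \left(-1369\right)} = \left(- \frac{1}{54}\right) \left(- \frac{1}{1369}\right) = \frac{1}{73926}$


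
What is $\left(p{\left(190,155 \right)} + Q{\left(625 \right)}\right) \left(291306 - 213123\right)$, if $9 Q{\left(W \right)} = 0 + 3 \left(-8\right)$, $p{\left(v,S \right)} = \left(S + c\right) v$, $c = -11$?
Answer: $2138878392$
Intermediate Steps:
$p{\left(v,S \right)} = v \left(-11 + S\right)$ ($p{\left(v,S \right)} = \left(S - 11\right) v = \left(-11 + S\right) v = v \left(-11 + S\right)$)
$Q{\left(W \right)} = - \frac{8}{3}$ ($Q{\left(W \right)} = \frac{0 + 3 \left(-8\right)}{9} = \frac{0 - 24}{9} = \frac{1}{9} \left(-24\right) = - \frac{8}{3}$)
$\left(p{\left(190,155 \right)} + Q{\left(625 \right)}\right) \left(291306 - 213123\right) = \left(190 \left(-11 + 155\right) - \frac{8}{3}\right) \left(291306 - 213123\right) = \left(190 \cdot 144 - \frac{8}{3}\right) 78183 = \left(27360 - \frac{8}{3}\right) 78183 = \frac{82072}{3} \cdot 78183 = 2138878392$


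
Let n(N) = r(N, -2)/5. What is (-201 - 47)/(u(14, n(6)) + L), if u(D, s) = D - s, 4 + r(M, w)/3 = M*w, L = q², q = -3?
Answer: -1240/163 ≈ -7.6074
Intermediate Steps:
L = 9 (L = (-3)² = 9)
r(M, w) = -12 + 3*M*w (r(M, w) = -12 + 3*(M*w) = -12 + 3*M*w)
n(N) = -12/5 - 6*N/5 (n(N) = (-12 + 3*N*(-2))/5 = (-12 - 6*N)*(⅕) = -12/5 - 6*N/5)
(-201 - 47)/(u(14, n(6)) + L) = (-201 - 47)/((14 - (-12/5 - 6/5*6)) + 9) = -248/((14 - (-12/5 - 36/5)) + 9) = -248/((14 - 1*(-48/5)) + 9) = -248/((14 + 48/5) + 9) = -248/(118/5 + 9) = -248/163/5 = -248*5/163 = -1240/163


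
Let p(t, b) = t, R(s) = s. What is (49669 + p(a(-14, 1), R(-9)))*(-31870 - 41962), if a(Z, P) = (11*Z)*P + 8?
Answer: -3656382136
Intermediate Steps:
a(Z, P) = 8 + 11*P*Z (a(Z, P) = 11*P*Z + 8 = 8 + 11*P*Z)
(49669 + p(a(-14, 1), R(-9)))*(-31870 - 41962) = (49669 + (8 + 11*1*(-14)))*(-31870 - 41962) = (49669 + (8 - 154))*(-73832) = (49669 - 146)*(-73832) = 49523*(-73832) = -3656382136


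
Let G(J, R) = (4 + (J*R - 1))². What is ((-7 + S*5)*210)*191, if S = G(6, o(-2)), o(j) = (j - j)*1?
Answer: 1524180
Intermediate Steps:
o(j) = 0 (o(j) = 0*1 = 0)
G(J, R) = (3 + J*R)² (G(J, R) = (4 + (-1 + J*R))² = (3 + J*R)²)
S = 9 (S = (3 + 6*0)² = (3 + 0)² = 3² = 9)
((-7 + S*5)*210)*191 = ((-7 + 9*5)*210)*191 = ((-7 + 45)*210)*191 = (38*210)*191 = 7980*191 = 1524180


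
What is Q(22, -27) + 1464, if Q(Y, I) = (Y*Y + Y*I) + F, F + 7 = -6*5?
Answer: 1317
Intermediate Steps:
F = -37 (F = -7 - 6*5 = -7 - 30 = -37)
Q(Y, I) = -37 + Y² + I*Y (Q(Y, I) = (Y*Y + Y*I) - 37 = (Y² + I*Y) - 37 = -37 + Y² + I*Y)
Q(22, -27) + 1464 = (-37 + 22² - 27*22) + 1464 = (-37 + 484 - 594) + 1464 = -147 + 1464 = 1317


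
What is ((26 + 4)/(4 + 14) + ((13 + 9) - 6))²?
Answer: 2809/9 ≈ 312.11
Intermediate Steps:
((26 + 4)/(4 + 14) + ((13 + 9) - 6))² = (30/18 + (22 - 6))² = (30*(1/18) + 16)² = (5/3 + 16)² = (53/3)² = 2809/9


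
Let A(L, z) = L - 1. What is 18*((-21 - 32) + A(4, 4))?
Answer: -900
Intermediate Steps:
A(L, z) = -1 + L
18*((-21 - 32) + A(4, 4)) = 18*((-21 - 32) + (-1 + 4)) = 18*(-53 + 3) = 18*(-50) = -900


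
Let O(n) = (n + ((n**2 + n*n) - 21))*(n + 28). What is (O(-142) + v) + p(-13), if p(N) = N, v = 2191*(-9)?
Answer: -4598542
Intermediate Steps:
O(n) = (28 + n)*(-21 + n + 2*n**2) (O(n) = (n + ((n**2 + n**2) - 21))*(28 + n) = (n + (2*n**2 - 21))*(28 + n) = (n + (-21 + 2*n**2))*(28 + n) = (-21 + n + 2*n**2)*(28 + n) = (28 + n)*(-21 + n + 2*n**2))
v = -19719
(O(-142) + v) + p(-13) = ((-588 + 2*(-142)**3 + 7*(-142) + 57*(-142)**2) - 19719) - 13 = ((-588 + 2*(-2863288) - 994 + 57*20164) - 19719) - 13 = ((-588 - 5726576 - 994 + 1149348) - 19719) - 13 = (-4578810 - 19719) - 13 = -4598529 - 13 = -4598542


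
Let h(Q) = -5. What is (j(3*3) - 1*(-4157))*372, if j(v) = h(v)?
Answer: 1544544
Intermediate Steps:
j(v) = -5
(j(3*3) - 1*(-4157))*372 = (-5 - 1*(-4157))*372 = (-5 + 4157)*372 = 4152*372 = 1544544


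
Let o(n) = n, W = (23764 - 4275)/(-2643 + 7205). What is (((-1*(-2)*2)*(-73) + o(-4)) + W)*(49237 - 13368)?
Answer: -47736724947/4562 ≈ -1.0464e+7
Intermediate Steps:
W = 19489/4562 ≈ 4.2720
(((-1*(-2)*2)*(-73) + o(-4)) + W)*(49237 - 13368) = (((-1*(-2)*2)*(-73) - 4) + 19489/4562)*(49237 - 13368) = (((2*2)*(-73) - 4) + 19489/4562)*35869 = ((4*(-73) - 4) + 19489/4562)*35869 = ((-292 - 4) + 19489/4562)*35869 = (-296 + 19489/4562)*35869 = -1330863/4562*35869 = -47736724947/4562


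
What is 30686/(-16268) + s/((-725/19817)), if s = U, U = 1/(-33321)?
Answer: -370490783197/196498935150 ≈ -1.8855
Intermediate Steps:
U = -1/33321 ≈ -3.0011e-5
s = -1/33321 ≈ -3.0011e-5
30686/(-16268) + s/((-725/19817)) = 30686/(-16268) - 1/(33321*((-725/19817))) = 30686*(-1/16268) - 1/(33321*((-725*1/19817))) = -15343/8134 - 1/(33321*(-725/19817)) = -15343/8134 - 1/33321*(-19817/725) = -15343/8134 + 19817/24157725 = -370490783197/196498935150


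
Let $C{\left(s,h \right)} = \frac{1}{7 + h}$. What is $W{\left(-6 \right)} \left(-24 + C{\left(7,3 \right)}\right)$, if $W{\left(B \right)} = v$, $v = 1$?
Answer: $- \frac{239}{10} \approx -23.9$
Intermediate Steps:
$W{\left(B \right)} = 1$
$W{\left(-6 \right)} \left(-24 + C{\left(7,3 \right)}\right) = 1 \left(-24 + \frac{1}{7 + 3}\right) = 1 \left(-24 + \frac{1}{10}\right) = 1 \left(- \frac{239}{10}\right) = - \frac{239}{10}$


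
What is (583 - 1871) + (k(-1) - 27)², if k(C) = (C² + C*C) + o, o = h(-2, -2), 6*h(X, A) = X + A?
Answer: -5663/9 ≈ -629.22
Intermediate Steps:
h(X, A) = A/6 + X/6 (h(X, A) = (X + A)/6 = (A + X)/6 = A/6 + X/6)
o = -⅔ (o = (⅙)*(-2) + (⅙)*(-2) = -⅓ - ⅓ = -⅔ ≈ -0.66667)
k(C) = -⅔ + 2*C² (k(C) = (C² + C*C) - ⅔ = (C² + C²) - ⅔ = 2*C² - ⅔ = -⅔ + 2*C²)
(583 - 1871) + (k(-1) - 27)² = (583 - 1871) + ((-⅔ + 2*(-1)²) - 27)² = -1288 + ((-⅔ + 2*1) - 27)² = -1288 + ((-⅔ + 2) - 27)² = -1288 + (4/3 - 27)² = -1288 + (-77/3)² = -1288 + 5929/9 = -5663/9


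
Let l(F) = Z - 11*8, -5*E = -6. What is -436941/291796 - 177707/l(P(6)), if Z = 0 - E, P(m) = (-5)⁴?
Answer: 129538041587/65070508 ≈ 1990.7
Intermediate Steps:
E = 6/5 (E = -⅕*(-6) = 6/5 ≈ 1.2000)
P(m) = 625
Z = -6/5 (Z = 0 - 1*6/5 = 0 - 6/5 = -6/5 ≈ -1.2000)
l(F) = -446/5 (l(F) = -6/5 - 11*8 = -6/5 - 88 = -446/5)
-436941/291796 - 177707/l(P(6)) = -436941/291796 - 177707/(-446/5) = -436941*1/291796 - 177707*(-5/446) = -436941/291796 + 888535/446 = 129538041587/65070508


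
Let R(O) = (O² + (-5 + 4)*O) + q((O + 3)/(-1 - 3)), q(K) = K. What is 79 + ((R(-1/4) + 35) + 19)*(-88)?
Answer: -4640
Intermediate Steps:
R(O) = -¾ + O² - 5*O/4 (R(O) = (O² + (-5 + 4)*O) + (O + 3)/(-1 - 3) = (O² - O) + (3 + O)/(-4) = (O² - O) + (3 + O)*(-¼) = (O² - O) + (-¾ - O/4) = -¾ + O² - 5*O/4)
79 + ((R(-1/4) + 35) + 19)*(-88) = 79 + (((-¾ + (-1/4)² - (-5)/(4*4)) + 35) + 19)*(-88) = 79 + (((-¾ + (-1*¼)² - (-5)/(4*4)) + 35) + 19)*(-88) = 79 + (((-¾ + (-¼)² - 5/4*(-¼)) + 35) + 19)*(-88) = 79 + (((-¾ + 1/16 + 5/16) + 35) + 19)*(-88) = 79 + ((-3/8 + 35) + 19)*(-88) = 79 + (277/8 + 19)*(-88) = 79 + (429/8)*(-88) = 79 - 4719 = -4640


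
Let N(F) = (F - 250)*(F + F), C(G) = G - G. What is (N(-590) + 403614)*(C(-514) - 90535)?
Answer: -126279485490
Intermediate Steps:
C(G) = 0
N(F) = 2*F*(-250 + F) (N(F) = (-250 + F)*(2*F) = 2*F*(-250 + F))
(N(-590) + 403614)*(C(-514) - 90535) = (2*(-590)*(-250 - 590) + 403614)*(0 - 90535) = (2*(-590)*(-840) + 403614)*(-90535) = (991200 + 403614)*(-90535) = 1394814*(-90535) = -126279485490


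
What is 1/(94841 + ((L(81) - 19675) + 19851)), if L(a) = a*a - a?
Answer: 1/101497 ≈ 9.8525e-6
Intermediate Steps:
L(a) = a² - a
1/(94841 + ((L(81) - 19675) + 19851)) = 1/(94841 + ((81*(-1 + 81) - 19675) + 19851)) = 1/(94841 + ((81*80 - 19675) + 19851)) = 1/(94841 + ((6480 - 19675) + 19851)) = 1/(94841 + (-13195 + 19851)) = 1/(94841 + 6656) = 1/101497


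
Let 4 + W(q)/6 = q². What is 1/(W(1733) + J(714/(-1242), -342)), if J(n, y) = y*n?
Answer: 23/414457852 ≈ 5.5494e-8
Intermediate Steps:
J(n, y) = n*y
W(q) = -24 + 6*q²
1/(W(1733) + J(714/(-1242), -342)) = 1/((-24 + 6*1733²) + (714/(-1242))*(-342)) = 1/((-24 + 6*3003289) + (714*(-1/1242))*(-342)) = 1/((-24 + 18019734) - 119/207*(-342)) = 1/(18019710 + 4522/23) = 1/(414457852/23) = 23/414457852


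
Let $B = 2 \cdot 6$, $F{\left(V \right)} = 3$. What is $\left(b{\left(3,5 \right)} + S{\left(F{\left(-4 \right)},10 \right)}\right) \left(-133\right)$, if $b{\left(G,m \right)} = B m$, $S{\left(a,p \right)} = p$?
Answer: $-9310$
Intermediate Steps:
$B = 12$
$b{\left(G,m \right)} = 12 m$
$\left(b{\left(3,5 \right)} + S{\left(F{\left(-4 \right)},10 \right)}\right) \left(-133\right) = \left(12 \cdot 5 + 10\right) \left(-133\right) = \left(60 + 10\right) \left(-133\right) = 70 \left(-133\right) = -9310$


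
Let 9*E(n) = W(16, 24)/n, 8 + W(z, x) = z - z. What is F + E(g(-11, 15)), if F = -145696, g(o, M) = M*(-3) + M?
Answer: -19668956/135 ≈ -1.4570e+5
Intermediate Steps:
g(o, M) = -2*M (g(o, M) = -3*M + M = -2*M)
W(z, x) = -8 (W(z, x) = -8 + (z - z) = -8 + 0 = -8)
E(n) = -8/(9*n) (E(n) = (-8/n)/9 = -8/(9*n))
F + E(g(-11, 15)) = -145696 - 8/(9*((-2*15))) = -145696 - 8/9/(-30) = -145696 - 8/9*(-1/30) = -145696 + 4/135 = -19668956/135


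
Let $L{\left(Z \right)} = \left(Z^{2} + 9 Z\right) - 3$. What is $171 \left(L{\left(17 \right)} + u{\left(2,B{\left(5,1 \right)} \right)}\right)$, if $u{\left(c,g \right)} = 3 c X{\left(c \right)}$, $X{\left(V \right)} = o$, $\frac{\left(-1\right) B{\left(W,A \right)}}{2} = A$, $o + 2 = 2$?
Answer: $75069$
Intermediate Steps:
$o = 0$ ($o = -2 + 2 = 0$)
$B{\left(W,A \right)} = - 2 A$
$L{\left(Z \right)} = -3 + Z^{2} + 9 Z$
$X{\left(V \right)} = 0$
$u{\left(c,g \right)} = 0$ ($u{\left(c,g \right)} = 3 c 0 = 0$)
$171 \left(L{\left(17 \right)} + u{\left(2,B{\left(5,1 \right)} \right)}\right) = 171 \left(\left(-3 + 17^{2} + 9 \cdot 17\right) + 0\right) = 171 \left(\left(-3 + 289 + 153\right) + 0\right) = 171 \left(439 + 0\right) = 171 \cdot 439 = 75069$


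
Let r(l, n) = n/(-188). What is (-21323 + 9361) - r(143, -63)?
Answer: -2248919/188 ≈ -11962.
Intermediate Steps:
r(l, n) = -n/188 (r(l, n) = n*(-1/188) = -n/188)
(-21323 + 9361) - r(143, -63) = (-21323 + 9361) - (-1)*(-63)/188 = -11962 - 1*63/188 = -11962 - 63/188 = -2248919/188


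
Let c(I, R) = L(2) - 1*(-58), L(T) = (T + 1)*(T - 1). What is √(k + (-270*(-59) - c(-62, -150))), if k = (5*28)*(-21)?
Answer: √12929 ≈ 113.71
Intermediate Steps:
L(T) = (1 + T)*(-1 + T)
c(I, R) = 61 (c(I, R) = (-1 + 2²) - 1*(-58) = (-1 + 4) + 58 = 3 + 58 = 61)
k = -2940 (k = 140*(-21) = -2940)
√(k + (-270*(-59) - c(-62, -150))) = √(-2940 + (-270*(-59) - 1*61)) = √(-2940 + (15930 - 61)) = √(-2940 + 15869) = √12929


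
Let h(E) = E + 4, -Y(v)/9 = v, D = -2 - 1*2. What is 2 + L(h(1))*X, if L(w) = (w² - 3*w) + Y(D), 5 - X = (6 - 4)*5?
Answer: -228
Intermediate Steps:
D = -4 (D = -2 - 2 = -4)
X = -5 (X = 5 - (6 - 4)*5 = 5 - 2*5 = 5 - 1*10 = 5 - 10 = -5)
Y(v) = -9*v
h(E) = 4 + E
L(w) = 36 + w² - 3*w (L(w) = (w² - 3*w) - 9*(-4) = (w² - 3*w) + 36 = 36 + w² - 3*w)
2 + L(h(1))*X = 2 + (36 + (4 + 1)² - 3*(4 + 1))*(-5) = 2 + (36 + 5² - 3*5)*(-5) = 2 + (36 + 25 - 15)*(-5) = 2 + 46*(-5) = 2 - 230 = -228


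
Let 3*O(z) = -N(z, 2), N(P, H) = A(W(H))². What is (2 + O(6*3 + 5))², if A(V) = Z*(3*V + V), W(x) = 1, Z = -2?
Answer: 3364/9 ≈ 373.78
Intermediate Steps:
A(V) = -8*V (A(V) = -2*(3*V + V) = -8*V)
N(P, H) = 64 (N(P, H) = (-8*1)² = (-8)² = 64)
O(z) = -64/3 (O(z) = (-1*64)/3 = (⅓)*(-64) = -64/3)
(2 + O(6*3 + 5))² = (2 - 64/3)² = (-58/3)² = 3364/9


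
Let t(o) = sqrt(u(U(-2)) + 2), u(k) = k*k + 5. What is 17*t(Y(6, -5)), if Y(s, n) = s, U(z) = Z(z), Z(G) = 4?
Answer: 17*sqrt(23) ≈ 81.529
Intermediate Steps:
U(z) = 4
u(k) = 5 + k**2 (u(k) = k**2 + 5 = 5 + k**2)
t(o) = sqrt(23) (t(o) = sqrt((5 + 4**2) + 2) = sqrt((5 + 16) + 2) = sqrt(21 + 2) = sqrt(23))
17*t(Y(6, -5)) = 17*sqrt(23)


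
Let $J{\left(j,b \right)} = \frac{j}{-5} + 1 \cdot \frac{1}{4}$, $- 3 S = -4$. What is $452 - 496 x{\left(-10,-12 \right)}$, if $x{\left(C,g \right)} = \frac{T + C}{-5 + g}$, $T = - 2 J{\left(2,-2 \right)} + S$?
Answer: $\frac{53012}{255} \approx 207.89$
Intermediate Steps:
$S = \frac{4}{3}$ ($S = \left(- \frac{1}{3}\right) \left(-4\right) = \frac{4}{3} \approx 1.3333$)
$J{\left(j,b \right)} = \frac{1}{4} - \frac{j}{5}$ ($J{\left(j,b \right)} = j \left(- \frac{1}{5}\right) + 1 \cdot \frac{1}{4} = - \frac{j}{5} + \frac{1}{4} = \frac{1}{4} - \frac{j}{5}$)
$T = \frac{49}{30}$ ($T = - 2 \left(\frac{1}{4} - \frac{2}{5}\right) + \frac{4}{3} = \left(-2\right) \left(- \frac{3}{20}\right) + \frac{4}{3} = \frac{3}{10} + \frac{4}{3} = \frac{49}{30} \approx 1.6333$)
$x{\left(C,g \right)} = \frac{\frac{49}{30} + C}{-5 + g}$
$452 - 496 x{\left(-10,-12 \right)} = 452 - 496 \frac{\frac{49}{30} - 10}{-5 - 12} = 452 - 496 \frac{1}{-17} \left(- \frac{251}{30}\right) = 452 - 496 \left(\left(- \frac{1}{17}\right) \left(- \frac{251}{30}\right)\right) = 452 - \frac{62248}{255} = \frac{53012}{255}$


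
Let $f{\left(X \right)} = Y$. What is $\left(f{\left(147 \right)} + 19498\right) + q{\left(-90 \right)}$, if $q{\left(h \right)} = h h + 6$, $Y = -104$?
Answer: $27500$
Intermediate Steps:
$q{\left(h \right)} = 6 + h^{2}$ ($q{\left(h \right)} = h^{2} + 6 = 6 + h^{2}$)
$f{\left(X \right)} = -104$
$\left(f{\left(147 \right)} + 19498\right) + q{\left(-90 \right)} = \left(-104 + 19498\right) + \left(6 + \left(-90\right)^{2}\right) = 19394 + \left(6 + 8100\right) = 19394 + 8106 = 27500$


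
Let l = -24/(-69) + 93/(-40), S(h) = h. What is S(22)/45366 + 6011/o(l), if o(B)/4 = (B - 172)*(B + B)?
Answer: 1603196610659/733788298027 ≈ 2.1848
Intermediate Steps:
l = -1819/920 (l = -24*(-1/69) + 93*(-1/40) = 8/23 - 93/40 = -1819/920 ≈ -1.9772)
o(B) = 8*B*(-172 + B) (o(B) = 4*((B - 172)*(B + B)) = 4*((-172 + B)*(2*B)) = 4*(2*B*(-172 + B)) = 8*B*(-172 + B))
S(22)/45366 + 6011/o(l) = 22/45366 + 6011/((8*(-1819/920)*(-172 - 1819/920))) = 22*(1/45366) + 6011/((8*(-1819/920)*(-160059/920))) = 11/22683 + 6011/(291147321/105800) = 11/22683 + 6011*(105800/291147321) = 11/22683 + 635963800/291147321 = 1603196610659/733788298027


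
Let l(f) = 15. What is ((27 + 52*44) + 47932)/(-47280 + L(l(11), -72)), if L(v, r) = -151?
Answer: -50247/47431 ≈ -1.0594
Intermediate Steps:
((27 + 52*44) + 47932)/(-47280 + L(l(11), -72)) = ((27 + 52*44) + 47932)/(-47280 - 151) = ((27 + 2288) + 47932)/(-47431) = (2315 + 47932)*(-1/47431) = 50247*(-1/47431) = -50247/47431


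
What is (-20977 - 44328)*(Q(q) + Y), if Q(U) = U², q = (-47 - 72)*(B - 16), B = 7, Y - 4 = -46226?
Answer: -71888984795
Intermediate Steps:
Y = -46222 (Y = 4 - 46226 = -46222)
q = 1071 (q = (-47 - 72)*(7 - 16) = -119*(-9) = 1071)
(-20977 - 44328)*(Q(q) + Y) = (-20977 - 44328)*(1071² - 46222) = -65305*(1147041 - 46222) = -65305*1100819 = -71888984795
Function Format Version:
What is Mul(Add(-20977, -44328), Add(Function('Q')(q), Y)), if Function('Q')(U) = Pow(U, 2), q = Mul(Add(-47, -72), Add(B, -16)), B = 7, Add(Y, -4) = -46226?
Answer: -71888984795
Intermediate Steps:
Y = -46222 (Y = Add(4, -46226) = -46222)
q = 1071 (q = Mul(Add(-47, -72), Add(7, -16)) = Mul(-119, -9) = 1071)
Mul(Add(-20977, -44328), Add(Function('Q')(q), Y)) = Mul(Add(-20977, -44328), Add(Pow(1071, 2), -46222)) = Mul(-65305, Add(1147041, -46222)) = Mul(-65305, 1100819) = -71888984795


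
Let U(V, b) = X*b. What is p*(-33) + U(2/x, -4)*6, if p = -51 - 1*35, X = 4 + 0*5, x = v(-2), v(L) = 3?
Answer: 2742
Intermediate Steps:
x = 3
X = 4 (X = 4 + 0 = 4)
U(V, b) = 4*b
p = -86 (p = -51 - 35 = -86)
p*(-33) + U(2/x, -4)*6 = -86*(-33) + (4*(-4))*6 = 2838 - 16*6 = 2838 - 96 = 2742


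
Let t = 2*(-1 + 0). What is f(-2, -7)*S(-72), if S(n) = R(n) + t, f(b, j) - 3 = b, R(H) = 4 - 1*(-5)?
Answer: 7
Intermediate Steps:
R(H) = 9 (R(H) = 4 + 5 = 9)
f(b, j) = 3 + b
t = -2 (t = 2*(-1) = -2)
S(n) = 7 (S(n) = 9 - 2 = 7)
f(-2, -7)*S(-72) = (3 - 2)*7 = 1*7 = 7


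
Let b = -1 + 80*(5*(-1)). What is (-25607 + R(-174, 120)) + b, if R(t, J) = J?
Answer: -25888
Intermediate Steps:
b = -401 (b = -1 + 80*(-5) = -1 - 400 = -401)
(-25607 + R(-174, 120)) + b = (-25607 + 120) - 401 = -25487 - 401 = -25888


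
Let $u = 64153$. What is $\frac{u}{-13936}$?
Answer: $- \frac{64153}{13936} \approx -4.6034$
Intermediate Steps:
$\frac{u}{-13936} = \frac{64153}{-13936} = 64153 \left(- \frac{1}{13936}\right) = - \frac{64153}{13936}$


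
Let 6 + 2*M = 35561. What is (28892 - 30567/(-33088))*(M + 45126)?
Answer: 10933875653531/6016 ≈ 1.8175e+9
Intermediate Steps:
M = 35555/2 (M = -3 + (1/2)*35561 = -3 + 35561/2 = 35555/2 ≈ 17778.)
(28892 - 30567/(-33088))*(M + 45126) = (28892 - 30567/(-33088))*(35555/2 + 45126) = (28892 - 30567*(-1/33088))*(125807/2) = (28892 + 30567/33088)*(125807/2) = (956009063/33088)*(125807/2) = 10933875653531/6016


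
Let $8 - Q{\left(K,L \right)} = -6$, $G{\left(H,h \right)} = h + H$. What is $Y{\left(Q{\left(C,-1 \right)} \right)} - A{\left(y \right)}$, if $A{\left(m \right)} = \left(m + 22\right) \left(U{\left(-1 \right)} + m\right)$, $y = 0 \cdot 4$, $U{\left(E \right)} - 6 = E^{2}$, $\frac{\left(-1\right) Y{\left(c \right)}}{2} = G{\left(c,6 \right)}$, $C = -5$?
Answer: $-194$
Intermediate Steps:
$G{\left(H,h \right)} = H + h$
$Q{\left(K,L \right)} = 14$ ($Q{\left(K,L \right)} = 8 - -6 = 8 + 6 = 14$)
$Y{\left(c \right)} = -12 - 2 c$ ($Y{\left(c \right)} = - 2 \left(c + 6\right) = - 2 \left(6 + c\right) = -12 - 2 c$)
$U{\left(E \right)} = 6 + E^{2}$
$y = 0$
$A{\left(m \right)} = \left(7 + m\right) \left(22 + m\right)$ ($A{\left(m \right)} = \left(m + 22\right) \left(\left(6 + \left(-1\right)^{2}\right) + m\right) = \left(22 + m\right) \left(\left(6 + 1\right) + m\right) = \left(22 + m\right) \left(7 + m\right) = \left(7 + m\right) \left(22 + m\right)$)
$Y{\left(Q{\left(C,-1 \right)} \right)} - A{\left(y \right)} = \left(-12 - 28\right) - \left(154 + 0^{2} + 29 \cdot 0\right) = \left(-12 - 28\right) - \left(154 + 0 + 0\right) = -40 - 154 = -194$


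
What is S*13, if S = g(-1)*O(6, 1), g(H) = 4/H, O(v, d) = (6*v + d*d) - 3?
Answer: -1768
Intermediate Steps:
O(v, d) = -3 + d² + 6*v (O(v, d) = (6*v + d²) - 3 = (d² + 6*v) - 3 = -3 + d² + 6*v)
S = -136 (S = (4/(-1))*(-3 + 1² + 6*6) = (4*(-1))*(-3 + 1 + 36) = -4*34 = -136)
S*13 = -136*13 = -1768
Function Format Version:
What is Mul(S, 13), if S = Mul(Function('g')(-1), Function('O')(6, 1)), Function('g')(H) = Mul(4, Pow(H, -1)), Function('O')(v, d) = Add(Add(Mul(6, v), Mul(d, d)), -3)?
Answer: -1768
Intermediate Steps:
Function('O')(v, d) = Add(-3, Pow(d, 2), Mul(6, v)) (Function('O')(v, d) = Add(Add(Mul(6, v), Pow(d, 2)), -3) = Add(Add(Pow(d, 2), Mul(6, v)), -3) = Add(-3, Pow(d, 2), Mul(6, v)))
S = -136 (S = Mul(Mul(4, Pow(-1, -1)), Add(-3, Pow(1, 2), Mul(6, 6))) = Mul(Mul(4, -1), Add(-3, 1, 36)) = Mul(-4, 34) = -136)
Mul(S, 13) = Mul(-136, 13) = -1768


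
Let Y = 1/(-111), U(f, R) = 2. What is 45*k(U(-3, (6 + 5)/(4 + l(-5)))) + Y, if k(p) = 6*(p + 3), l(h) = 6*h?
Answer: 149849/111 ≈ 1350.0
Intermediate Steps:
k(p) = 18 + 6*p (k(p) = 6*(3 + p) = 18 + 6*p)
Y = -1/111 ≈ -0.0090090
45*k(U(-3, (6 + 5)/(4 + l(-5)))) + Y = 45*(18 + 6*2) - 1/111 = 45*(18 + 12) - 1/111 = 45*30 - 1/111 = 1350 - 1/111 = 149849/111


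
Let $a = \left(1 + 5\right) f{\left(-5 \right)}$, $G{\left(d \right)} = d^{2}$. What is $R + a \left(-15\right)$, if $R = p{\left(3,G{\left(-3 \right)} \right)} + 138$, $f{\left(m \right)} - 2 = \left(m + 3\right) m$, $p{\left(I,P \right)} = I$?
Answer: $-939$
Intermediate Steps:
$f{\left(m \right)} = 2 + m \left(3 + m\right)$ ($f{\left(m \right)} = 2 + \left(m + 3\right) m = 2 + \left(3 + m\right) m = 2 + m \left(3 + m\right)$)
$a = 72$ ($a = \left(1 + 5\right) \left(2 + \left(-5\right)^{2} + 3 \left(-5\right)\right) = 6 \left(2 + 25 - 15\right) = 6 \cdot 12 = 72$)
$R = 141$ ($R = 3 + 138 = 141$)
$R + a \left(-15\right) = 141 + 72 \left(-15\right) = 141 - 1080 = -939$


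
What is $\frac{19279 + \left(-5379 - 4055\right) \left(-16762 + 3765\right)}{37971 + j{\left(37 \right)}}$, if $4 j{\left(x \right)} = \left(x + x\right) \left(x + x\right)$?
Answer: $\frac{122632977}{39340} \approx 3117.3$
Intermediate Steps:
$j{\left(x \right)} = x^{2}$ ($j{\left(x \right)} = \frac{\left(x + x\right) \left(x + x\right)}{4} = \frac{2 x 2 x}{4} = \frac{4 x^{2}}{4} = x^{2}$)
$\frac{19279 + \left(-5379 - 4055\right) \left(-16762 + 3765\right)}{37971 + j{\left(37 \right)}} = \frac{19279 + \left(-5379 - 4055\right) \left(-16762 + 3765\right)}{37971 + 37^{2}} = \frac{19279 - -122613698}{37971 + 1369} = \frac{19279 + 122613698}{39340} = 122632977 \cdot \frac{1}{39340} = \frac{122632977}{39340}$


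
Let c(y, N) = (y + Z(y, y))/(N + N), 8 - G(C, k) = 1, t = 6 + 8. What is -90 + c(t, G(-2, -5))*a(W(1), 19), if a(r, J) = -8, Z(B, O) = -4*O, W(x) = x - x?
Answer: -66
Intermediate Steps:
W(x) = 0
t = 14
G(C, k) = 7 (G(C, k) = 8 - 1*1 = 8 - 1 = 7)
c(y, N) = -3*y/(2*N) (c(y, N) = (y - 4*y)/(N + N) = (-3*y)/((2*N)) = (-3*y)*(1/(2*N)) = -3*y/(2*N))
-90 + c(t, G(-2, -5))*a(W(1), 19) = -90 - 3/2*14/7*(-8) = -90 - 3/2*14*⅐*(-8) = -90 - 3*(-8) = -90 + 24 = -66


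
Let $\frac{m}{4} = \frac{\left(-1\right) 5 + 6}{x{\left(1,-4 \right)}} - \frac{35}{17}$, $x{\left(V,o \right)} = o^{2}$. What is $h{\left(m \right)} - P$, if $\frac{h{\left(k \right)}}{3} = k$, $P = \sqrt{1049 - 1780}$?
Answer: $- \frac{1629}{68} - i \sqrt{731} \approx -23.956 - 27.037 i$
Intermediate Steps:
$m = - \frac{543}{68}$ ($m = 4 \left(\frac{\left(-1\right) 5 + 6}{\left(-4\right)^{2}} - \frac{35}{17}\right) = 4 \left(\frac{-5 + 6}{16} - \frac{35}{17}\right) = 4 \left(1 \cdot \frac{1}{16} - \frac{35}{17}\right) = 4 \left(\frac{1}{16} - \frac{35}{17}\right) = 4 \left(- \frac{543}{272}\right) = - \frac{543}{68} \approx -7.9853$)
$P = i \sqrt{731}$ ($P = \sqrt{-731} = i \sqrt{731} \approx 27.037 i$)
$h{\left(k \right)} = 3 k$
$h{\left(m \right)} - P = 3 \left(- \frac{543}{68}\right) - i \sqrt{731} = - \frac{1629}{68} - i \sqrt{731}$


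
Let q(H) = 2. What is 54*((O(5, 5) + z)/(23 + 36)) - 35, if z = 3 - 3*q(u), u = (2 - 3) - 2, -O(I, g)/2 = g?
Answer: -2767/59 ≈ -46.898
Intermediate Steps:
O(I, g) = -2*g
u = -3 (u = -1 - 2 = -3)
z = -3 (z = 3 - 3*2 = 3 - 6 = -3)
54*((O(5, 5) + z)/(23 + 36)) - 35 = 54*((-2*5 - 3)/(23 + 36)) - 35 = 54*((-10 - 3)/59) - 35 = 54*(-13*1/59) - 35 = 54*(-13/59) - 35 = -702/59 - 35 = -2767/59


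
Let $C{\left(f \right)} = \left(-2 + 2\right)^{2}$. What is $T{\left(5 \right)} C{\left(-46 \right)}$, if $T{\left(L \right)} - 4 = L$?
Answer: $0$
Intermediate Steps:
$T{\left(L \right)} = 4 + L$
$C{\left(f \right)} = 0$ ($C{\left(f \right)} = 0^{2} = 0$)
$T{\left(5 \right)} C{\left(-46 \right)} = \left(4 + 5\right) 0 = 9 \cdot 0 = 0$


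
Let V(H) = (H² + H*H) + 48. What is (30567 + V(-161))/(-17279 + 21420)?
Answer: 82457/4141 ≈ 19.912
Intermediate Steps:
V(H) = 48 + 2*H² (V(H) = (H² + H²) + 48 = 2*H² + 48 = 48 + 2*H²)
(30567 + V(-161))/(-17279 + 21420) = (30567 + (48 + 2*(-161)²))/(-17279 + 21420) = (30567 + (48 + 2*25921))/4141 = (30567 + (48 + 51842))*(1/4141) = (30567 + 51890)*(1/4141) = 82457*(1/4141) = 82457/4141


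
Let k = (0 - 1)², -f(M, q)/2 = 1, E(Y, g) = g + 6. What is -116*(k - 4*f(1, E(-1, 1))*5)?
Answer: -4756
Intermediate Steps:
E(Y, g) = 6 + g
f(M, q) = -2 (f(M, q) = -2*1 = -2)
k = 1 (k = (-1)² = 1)
-116*(k - 4*f(1, E(-1, 1))*5) = -116*(1 - 4*(-2)*5) = -116*(1 - (-8)*5) = -116*(1 - 1*(-40)) = -116*(1 + 40) = -116*41 = -4756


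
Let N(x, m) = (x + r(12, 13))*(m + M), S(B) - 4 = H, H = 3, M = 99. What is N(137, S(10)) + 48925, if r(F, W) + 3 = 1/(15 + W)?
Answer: 883859/14 ≈ 63133.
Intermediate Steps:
r(F, W) = -3 + 1/(15 + W)
S(B) = 7 (S(B) = 4 + 3 = 7)
N(x, m) = (99 + m)*(-83/28 + x) (N(x, m) = (x + (-44 - 3*13)/(15 + 13))*(m + 99) = (x + (-44 - 39)/28)*(99 + m) = (x + (1/28)*(-83))*(99 + m) = (x - 83/28)*(99 + m) = (-83/28 + x)*(99 + m) = (99 + m)*(-83/28 + x))
N(137, S(10)) + 48925 = (-8217/28 + 99*137 - 83/28*7 + 7*137) + 48925 = (-8217/28 + 13563 - 83/4 + 959) + 48925 = 198909/14 + 48925 = 883859/14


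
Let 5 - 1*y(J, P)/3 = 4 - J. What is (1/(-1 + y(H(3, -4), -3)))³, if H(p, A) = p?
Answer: 1/1331 ≈ 0.00075131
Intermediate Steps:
y(J, P) = 3 + 3*J (y(J, P) = 15 - 3*(4 - J) = 15 + (-12 + 3*J) = 3 + 3*J)
(1/(-1 + y(H(3, -4), -3)))³ = (1/(-1 + (3 + 3*3)))³ = (1/(-1 + (3 + 9)))³ = (1/(-1 + 12))³ = (1/11)³ = 1/1331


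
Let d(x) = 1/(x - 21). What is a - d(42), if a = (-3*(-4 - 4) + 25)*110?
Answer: 113189/21 ≈ 5390.0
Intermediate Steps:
d(x) = 1/(-21 + x)
a = 5390 (a = (-3*(-8) + 25)*110 = (24 + 25)*110 = 49*110 = 5390)
a - d(42) = 5390 - 1/(-21 + 42) = 5390 - 1/21 = 113189/21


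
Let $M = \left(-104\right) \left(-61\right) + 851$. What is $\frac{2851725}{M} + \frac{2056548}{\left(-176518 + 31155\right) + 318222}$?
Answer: $\frac{101548638927}{248744101} \approx 408.25$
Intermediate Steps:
$M = 7195$ ($M = 6344 + 851 = 7195$)
$\frac{2851725}{M} + \frac{2056548}{\left(-176518 + 31155\right) + 318222} = \frac{2851725}{7195} + \frac{2056548}{\left(-176518 + 31155\right) + 318222} = 2851725 \cdot \frac{1}{7195} + \frac{2056548}{-145363 + 318222} = \frac{570345}{1439} + \frac{2056548}{172859} = \frac{101548638927}{248744101}$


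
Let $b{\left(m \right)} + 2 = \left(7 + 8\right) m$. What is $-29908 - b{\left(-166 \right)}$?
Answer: $-27416$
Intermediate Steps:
$b{\left(m \right)} = -2 + 15 m$ ($b{\left(m \right)} = -2 + \left(7 + 8\right) m = -2 + 15 m$)
$-29908 - b{\left(-166 \right)} = -29908 - \left(-2 + 15 \left(-166\right)\right) = -29908 - \left(-2 - 2490\right) = -29908 - -2492 = -29908 + 2492 = -27416$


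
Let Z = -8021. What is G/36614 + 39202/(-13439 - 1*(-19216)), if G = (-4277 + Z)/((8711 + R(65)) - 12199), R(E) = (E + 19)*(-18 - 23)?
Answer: 4974930991821/733125124348 ≈ 6.7859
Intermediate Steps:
R(E) = -779 - 41*E (R(E) = (19 + E)*(-41) = -779 - 41*E)
G = 6149/3466 (G = (-4277 - 8021)/((8711 + (-779 - 41*65)) - 12199) = -12298/((8711 + (-779 - 2665)) - 12199) = -12298/((8711 - 3444) - 12199) = -12298/(5267 - 12199) = -12298/(-6932) = -12298*(-1/6932) = 6149/3466 ≈ 1.7741)
G/36614 + 39202/(-13439 - 1*(-19216)) = (6149/3466)/36614 + 39202/(-13439 - 1*(-19216)) = (6149/3466)*(1/36614) + 39202/(-13439 + 19216) = 6149/126904124 + 39202/5777 = 4974930991821/733125124348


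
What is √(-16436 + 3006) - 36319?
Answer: -36319 + I*√13430 ≈ -36319.0 + 115.89*I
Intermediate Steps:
√(-16436 + 3006) - 36319 = √(-13430) - 36319 = I*√13430 - 36319 = -36319 + I*√13430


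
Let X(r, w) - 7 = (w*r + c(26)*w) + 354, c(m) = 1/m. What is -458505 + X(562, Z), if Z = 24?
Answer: -5780516/13 ≈ -4.4466e+5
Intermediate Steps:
X(r, w) = 361 + w/26 + r*w (X(r, w) = 7 + ((w*r + w/26) + 354) = 7 + ((r*w + w/26) + 354) = 7 + ((w/26 + r*w) + 354) = 7 + (354 + w/26 + r*w) = 361 + w/26 + r*w)
-458505 + X(562, Z) = -458505 + (361 + (1/26)*24 + 562*24) = -458505 + (361 + 12/13 + 13488) = -458505 + 180049/13 = -5780516/13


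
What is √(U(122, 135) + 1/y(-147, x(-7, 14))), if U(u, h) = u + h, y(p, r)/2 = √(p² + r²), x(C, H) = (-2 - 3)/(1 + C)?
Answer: √(155537594176457 + 2333847*√777949)/777949 ≈ 16.031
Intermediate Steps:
x(C, H) = -5/(1 + C)
y(p, r) = 2*√(p² + r²)
U(u, h) = h + u
√(U(122, 135) + 1/y(-147, x(-7, 14))) = √((135 + 122) + 1/(2*√((-147)² + (-5/(1 - 7))²))) = √(257 + 1/(2*√(21609 + (-5/(-6))²))) = √(257 + 1/(2*√(21609 + (-5*(-⅙))²))) = √(257 + 1/(2*√(21609 + (⅚)²))) = √(257 + 1/(2*√(21609 + 25/36))) = √(257 + 1/(2*√(777949/36))) = √(257 + 1/(2*(√777949/6))) = √(257 + 1/(√777949/3)) = √(257 + 3*√777949/777949)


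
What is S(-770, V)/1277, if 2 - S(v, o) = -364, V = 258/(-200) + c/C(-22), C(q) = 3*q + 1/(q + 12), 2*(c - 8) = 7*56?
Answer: 366/1277 ≈ 0.28661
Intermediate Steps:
c = 204 (c = 8 + (7*56)/2 = 8 + (½)*392 = 8 + 196 = 204)
C(q) = 1/(12 + q) + 3*q (C(q) = 3*q + 1/(12 + q) = 1/(12 + q) + 3*q)
V = -289269/66100 (V = 258/(-200) + 204/(((1 + 3*(-22)² + 36*(-22))/(12 - 22))) = 258*(-1/200) + 204/(((1 + 3*484 - 792)/(-10))) = -129/100 + 204/((-(1 + 1452 - 792)/10)) = -129/100 + 204/((-⅒*661)) = -129/100 + 204/(-661/10) = -129/100 + 204*(-10/661) = -129/100 - 2040/661 = -289269/66100 ≈ -4.3762)
S(v, o) = 366 (S(v, o) = 2 - 1*(-364) = 2 + 364 = 366)
S(-770, V)/1277 = 366/1277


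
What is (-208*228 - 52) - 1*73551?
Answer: -121027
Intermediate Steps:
(-208*228 - 52) - 1*73551 = (-47424 - 52) - 73551 = -47476 - 73551 = -121027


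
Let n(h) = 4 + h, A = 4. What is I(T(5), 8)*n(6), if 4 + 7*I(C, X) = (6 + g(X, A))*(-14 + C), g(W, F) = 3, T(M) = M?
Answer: -850/7 ≈ -121.43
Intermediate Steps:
I(C, X) = -130/7 + 9*C/7 (I(C, X) = -4/7 + ((6 + 3)*(-14 + C))/7 = -4/7 + (9*(-14 + C))/7 = -4/7 + (-126 + 9*C)/7 = -4/7 + (-18 + 9*C/7) = -130/7 + 9*C/7)
I(T(5), 8)*n(6) = (-130/7 + (9/7)*5)*(4 + 6) = (-130/7 + 45/7)*10 = -85/7*10 = -850/7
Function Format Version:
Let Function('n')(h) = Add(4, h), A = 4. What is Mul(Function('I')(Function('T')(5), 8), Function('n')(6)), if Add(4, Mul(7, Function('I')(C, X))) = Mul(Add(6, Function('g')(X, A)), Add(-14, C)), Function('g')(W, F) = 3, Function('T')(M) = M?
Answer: Rational(-850, 7) ≈ -121.43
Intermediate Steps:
Function('I')(C, X) = Add(Rational(-130, 7), Mul(Rational(9, 7), C)) (Function('I')(C, X) = Add(Rational(-4, 7), Mul(Rational(1, 7), Mul(Add(6, 3), Add(-14, C)))) = Add(Rational(-4, 7), Mul(Rational(1, 7), Mul(9, Add(-14, C)))) = Add(Rational(-4, 7), Mul(Rational(1, 7), Add(-126, Mul(9, C)))) = Add(Rational(-4, 7), Add(-18, Mul(Rational(9, 7), C))) = Add(Rational(-130, 7), Mul(Rational(9, 7), C)))
Mul(Function('I')(Function('T')(5), 8), Function('n')(6)) = Mul(Add(Rational(-130, 7), Mul(Rational(9, 7), 5)), Add(4, 6)) = Mul(Add(Rational(-130, 7), Rational(45, 7)), 10) = Mul(Rational(-85, 7), 10) = Rational(-850, 7)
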